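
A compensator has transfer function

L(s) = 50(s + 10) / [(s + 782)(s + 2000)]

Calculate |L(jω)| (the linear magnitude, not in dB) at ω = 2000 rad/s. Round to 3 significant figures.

0.0165

At s = jω = j2000:
zero (s+10): 10 + j2000 → |·| = √(10²+2000²) = √4000100 ≈ 2000, ∠ = arctan(2000/10) ≈ 89.71°
pole (s+782): 782 + j2000 → |·| = √(782²+2000²) = √4611524 ≈ 2147.4, ∠ = arctan(2000/782) ≈ 68.64°
pole (s+2000): 2000 + j2000 → |·| = √(2000²+2000²) = √8000000 ≈ 2828.4, ∠ = arctan(2000/2000) ≈ 45.00°
|L| = 50 · 2000 / 6.0737e+06 ≈ 0.016464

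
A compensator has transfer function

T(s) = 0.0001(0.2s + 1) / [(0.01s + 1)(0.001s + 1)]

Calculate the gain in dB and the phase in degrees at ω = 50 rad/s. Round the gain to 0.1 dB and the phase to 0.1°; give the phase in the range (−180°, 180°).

At ω = 50 rad/s:
zero (1 + j50·0.2) = 1 + j10 → |·| ≈ 10.05, ∠ ≈ 84.29°
pole (1 + j50·0.01) = 1 + j0.5 → |·| ≈ 1.118, ∠ ≈ 26.57°
pole (1 + j50·0.001) = 1 + j0.05 → |·| ≈ 1.0012, ∠ ≈ 2.86°
|T| = 0.0001 · 10.05 / (1.118 · 1.0012) ≈ 0.00089785
Gain = 20 log₁₀(0.00089785) ≈ -60.94 dB
∠T = (84.29°) − (26.57° + 2.86°) = 54.86°

-60.9 dB, 54.9°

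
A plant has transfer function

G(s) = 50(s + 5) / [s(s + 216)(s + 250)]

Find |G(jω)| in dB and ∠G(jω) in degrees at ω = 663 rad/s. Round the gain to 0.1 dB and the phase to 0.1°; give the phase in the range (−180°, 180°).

-79.9 dB, -141.7°

At s = jω = j663:
zero (s+5): 5 + j663 → |·| = √(5²+663²) = √439594 ≈ 663.02, ∠ = arctan(663/5) ≈ 89.57°
pole (s+216): 216 + j663 → |·| = √(216²+663²) = √486225 ≈ 697.3, ∠ = arctan(663/216) ≈ 71.95°
pole (s+250): 250 + j663 → |·| = √(250²+663²) = √502069 ≈ 708.57, ∠ = arctan(663/250) ≈ 69.34°
pole at origin: |s| = 663, ∠ = 90.00° (in denominator)
|G| = 50 · 663.02 / 3.2758e+08 ≈ 0.0001012
Gain = 20 log₁₀(0.0001012) ≈ -79.90 dB
∠G = 89.57° − 231.29° = -141.72°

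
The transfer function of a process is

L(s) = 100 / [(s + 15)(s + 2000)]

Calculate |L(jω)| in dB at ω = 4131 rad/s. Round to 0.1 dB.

-105.6 dB

At s = jω = j4131:
pole (s+15): 15 + j4131 → |·| = √(15²+4131²) = √17065386 ≈ 4131, ∠ = arctan(4131/15) ≈ 89.79°
pole (s+2000): 2000 + j4131 → |·| = √(2000²+4131²) = √21065161 ≈ 4589.7, ∠ = arctan(4131/2000) ≈ 64.17°
|L| = 100 / 1.896e+07 ≈ 5.2743e-06
Gain = 20 log₁₀(5.2743e-06) ≈ -105.56 dB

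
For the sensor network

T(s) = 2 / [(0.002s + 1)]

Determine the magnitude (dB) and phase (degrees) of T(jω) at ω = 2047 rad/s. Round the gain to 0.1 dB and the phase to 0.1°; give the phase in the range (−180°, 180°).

At ω = 2047 rad/s:
pole (1 + j2047·0.002) = 1 + j4.094 → |·| ≈ 4.2144, ∠ ≈ 76.27°
|T| = 2 · 1 / (4.2144) ≈ 0.47456
Gain = 20 log₁₀(0.47456) ≈ -6.47 dB
∠T = (0°) − (76.27°) = -76.27°

-6.5 dB, -76.3°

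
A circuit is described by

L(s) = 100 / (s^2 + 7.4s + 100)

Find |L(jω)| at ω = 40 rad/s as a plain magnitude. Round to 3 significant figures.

0.0654

At s = jω = j40:
quadratic: (j40)² + 7.4·j40 + 100 = -1500 + j296 → |·| ≈ 1528.9, ∠ ≈ 168.84°
|L| = 100 / 1528.9 ≈ 0.065407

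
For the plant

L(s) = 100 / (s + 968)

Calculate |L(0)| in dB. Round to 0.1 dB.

-19.7 dB

L(0) = 100 / 968 ≈ 0.10331
20 log₁₀(0.10331) ≈ -19.72 dB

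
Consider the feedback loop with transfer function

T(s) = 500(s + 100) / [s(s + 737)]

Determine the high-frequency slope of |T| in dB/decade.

-20 dB/decade

Each pole contributes −20 dB/decade at high frequency; each zero contributes +20 dB/decade.
Net: 1 zero(s) − 2 pole(s) → -20 dB/decade.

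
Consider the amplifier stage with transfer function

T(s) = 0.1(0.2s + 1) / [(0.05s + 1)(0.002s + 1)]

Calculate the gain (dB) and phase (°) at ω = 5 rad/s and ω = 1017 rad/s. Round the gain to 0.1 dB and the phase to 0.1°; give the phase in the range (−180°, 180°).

At ω = 5 rad/s:
zero (1 + j5·0.2) = 1 + j1 → |·| ≈ 1.4142, ∠ ≈ 45.00°
pole (1 + j5·0.05) = 1 + j0.25 → |·| ≈ 1.0308, ∠ ≈ 14.04°
pole (1 + j5·0.002) = 1 + j0.01 → |·| ≈ 1, ∠ ≈ 0.57°
|T| = 0.1 · 1.4142 / (1.0308 · 1) ≈ 0.13719
Gain = 20 log₁₀(0.13719) ≈ -17.25 dB
∠T = (45.00°) − (14.04° + 0.57°) = 30.39°

At ω = 1017 rad/s:
zero (1 + j1017·0.2) = 1 + j203.4 → |·| ≈ 203.4, ∠ ≈ 89.72°
pole (1 + j1017·0.05) = 1 + j50.85 → |·| ≈ 50.86, ∠ ≈ 88.87°
pole (1 + j1017·0.002) = 1 + j2.034 → |·| ≈ 2.2665, ∠ ≈ 63.82°
|T| = 0.1 · 203.4 / (50.86 · 2.2665) ≈ 0.17645
Gain = 20 log₁₀(0.17645) ≈ -15.07 dB
∠T = (89.72°) − (88.87° + 63.82°) = -62.97°

ω = 5: -17.3 dB, 30.4°; ω = 1017: -15.1 dB, -63.0°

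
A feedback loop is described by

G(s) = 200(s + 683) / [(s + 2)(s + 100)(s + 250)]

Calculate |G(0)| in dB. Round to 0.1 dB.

8.7 dB

G(0) = 200·683 / (2·100·250) = 2.732
20 log₁₀(2.732) ≈ 8.73 dB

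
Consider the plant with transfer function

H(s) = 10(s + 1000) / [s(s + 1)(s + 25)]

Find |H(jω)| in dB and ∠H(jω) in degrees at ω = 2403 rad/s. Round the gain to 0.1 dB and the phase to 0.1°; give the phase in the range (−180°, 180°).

-114.5 dB, 158.0°

At s = jω = j2403:
zero (s+1000): 1000 + j2403 → |·| = √(1000²+2403²) = √6774409 ≈ 2602.8, ∠ = arctan(2403/1000) ≈ 67.41°
pole (s+1): 1 + j2403 → |·| = √(1²+2403²) = √5774410 ≈ 2403, ∠ = arctan(2403/1) ≈ 89.98°
pole (s+25): 25 + j2403 → |·| = √(25²+2403²) = √5775034 ≈ 2403.1, ∠ = arctan(2403/25) ≈ 89.40°
pole at origin: |s| = 2403, ∠ = 90.00° (in denominator)
|H| = 10 · 2602.8 / 1.3876e+10 ≈ 1.8758e-06
Gain = 20 log₁₀(1.8758e-06) ≈ -114.54 dB
∠H = 67.41° − 269.38° = -201.97° ≡ 158.03° (principal value)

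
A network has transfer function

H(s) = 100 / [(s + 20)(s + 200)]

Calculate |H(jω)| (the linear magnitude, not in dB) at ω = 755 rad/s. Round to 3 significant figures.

0.000170

At s = jω = j755:
pole (s+20): 20 + j755 → |·| = √(20²+755²) = √570425 ≈ 755.26, ∠ = arctan(755/20) ≈ 88.48°
pole (s+200): 200 + j755 → |·| = √(200²+755²) = √610025 ≈ 781.04, ∠ = arctan(755/200) ≈ 75.16°
|H| = 100 / 5.8989e+05 ≈ 0.00016952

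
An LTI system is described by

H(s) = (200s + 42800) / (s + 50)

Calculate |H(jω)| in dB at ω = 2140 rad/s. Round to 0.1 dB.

46.1 dB

Substitute s = j2140:
Numerator: 200(j2140) + 42800 = 42800 + j428000
Denominator: (j2140) + 50 = 50 + j2140
|N| = √(42800² + 428000²) ≈ 4.3013e+05, ∠N ≈ 84.29°
|D| = √(50² + 2140²) ≈ 2140.6, ∠D ≈ 88.66°
|H| = 4.3013e+05 / 2140.6 ≈ 200.94
Gain = 20 log₁₀(200.94) ≈ 46.06 dB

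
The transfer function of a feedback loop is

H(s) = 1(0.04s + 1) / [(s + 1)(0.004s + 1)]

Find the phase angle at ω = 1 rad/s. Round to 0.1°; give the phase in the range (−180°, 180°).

At ω = 1 rad/s:
zero (1 + j1·0.04) = 1 + j0.04 → |·| ≈ 1.0008, ∠ ≈ 2.29°
pole (1 + j1·1) = 1 + j1 → |·| ≈ 1.4142, ∠ ≈ 45.00°
pole (1 + j1·0.004) = 1 + j0.004 → |·| ≈ 1, ∠ ≈ 0.23°
∠H = (2.29°) − (45.00° + 0.23°) = -42.94°

-42.9°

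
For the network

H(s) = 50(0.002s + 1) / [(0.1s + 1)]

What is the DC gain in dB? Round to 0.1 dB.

H(0) = 50 · 1 / 1 = 50
20 log₁₀(50) ≈ 33.98 dB

34.0 dB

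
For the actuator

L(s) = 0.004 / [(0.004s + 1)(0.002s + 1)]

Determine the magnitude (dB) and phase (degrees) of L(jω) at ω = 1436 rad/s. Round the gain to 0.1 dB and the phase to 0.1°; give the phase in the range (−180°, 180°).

-72.9 dB, -150.9°

At ω = 1436 rad/s:
pole (1 + j1436·0.004) = 1 + j5.744 → |·| ≈ 5.8304, ∠ ≈ 80.12°
pole (1 + j1436·0.002) = 1 + j2.872 → |·| ≈ 3.0411, ∠ ≈ 70.80°
|L| = 0.004 · 1 / (5.8304 · 3.0411) ≈ 0.0002256
Gain = 20 log₁₀(0.0002256) ≈ -72.93 dB
∠L = (0°) − (80.12° + 70.80°) = -150.92°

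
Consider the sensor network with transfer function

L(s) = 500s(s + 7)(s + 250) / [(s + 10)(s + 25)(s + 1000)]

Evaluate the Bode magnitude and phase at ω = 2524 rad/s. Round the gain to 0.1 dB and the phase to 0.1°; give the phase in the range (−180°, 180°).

At s = jω = j2524:
zero (s+7): 7 + j2524 → |·| = √(7²+2524²) = √6370625 ≈ 2524, ∠ = arctan(2524/7) ≈ 89.84°
zero (s+250): 250 + j2524 → |·| = √(250²+2524²) = √6433076 ≈ 2536.4, ∠ = arctan(2524/250) ≈ 84.34°
zero at origin: s = j2524 → |·| = 2524, ∠ = 90.00°
pole (s+10): 10 + j2524 → |·| = √(10²+2524²) = √6370676 ≈ 2524, ∠ = arctan(2524/10) ≈ 89.77°
pole (s+25): 25 + j2524 → |·| = √(25²+2524²) = √6371201 ≈ 2524.1, ∠ = arctan(2524/25) ≈ 89.43°
pole (s+1000): 1000 + j2524 → |·| = √(1000²+2524²) = √7370576 ≈ 2714.9, ∠ = arctan(2524/1000) ≈ 68.39°
|L| = 500 · 1.6158e+10 / 1.7296e+10 ≈ 467.1
Gain = 20 log₁₀(467.1) ≈ 53.39 dB
∠L = 264.18° − 247.59° = 16.59°

53.4 dB, 16.6°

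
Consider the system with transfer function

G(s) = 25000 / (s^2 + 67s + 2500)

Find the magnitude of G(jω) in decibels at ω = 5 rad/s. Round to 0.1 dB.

At s = jω = j5:
quadratic: (j5)² + 67·j5 + 2500 = 2475 + j335 → |·| ≈ 2497.6, ∠ ≈ 7.71°
|G| = 25000 / 2497.6 ≈ 10.01
Gain = 20 log₁₀(10.01) ≈ 20.01 dB

20.0 dB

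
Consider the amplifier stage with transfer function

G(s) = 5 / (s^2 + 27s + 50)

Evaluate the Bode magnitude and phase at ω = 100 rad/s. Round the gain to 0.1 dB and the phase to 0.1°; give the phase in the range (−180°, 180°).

-66.3 dB, -164.8°

Substitute s = j100:
Numerator: 5 = 5 + j0
Denominator: (j100)^2 + 27(j100) + 50 = -9950 + j2700
|N| = √(5² + 0²) ≈ 5, ∠N ≈ 0.00°
|D| = √(9950² + 2700²) ≈ 10310, ∠D ≈ 164.82°
|G| = 5 / 10310 ≈ 0.00048497
Gain = 20 log₁₀(0.00048497) ≈ -66.29 dB
∠G = 0.00° − 164.82° = -164.82°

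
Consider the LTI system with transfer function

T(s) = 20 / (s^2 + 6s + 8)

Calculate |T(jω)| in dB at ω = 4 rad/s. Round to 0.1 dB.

-2.0 dB

Substitute s = j4:
Numerator: 20 = 20 + j0
Denominator: (j4)^2 + 6(j4) + 8 = -8 + j24
|N| = √(20² + 0²) ≈ 20, ∠N ≈ 0.00°
|D| = √(8² + 24²) ≈ 25.298, ∠D ≈ 108.43°
|T| = 20 / 25.298 ≈ 0.79058
Gain = 20 log₁₀(0.79058) ≈ -2.04 dB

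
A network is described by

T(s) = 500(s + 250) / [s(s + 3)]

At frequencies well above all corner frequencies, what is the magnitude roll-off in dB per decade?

Each pole contributes −20 dB/decade at high frequency; each zero contributes +20 dB/decade.
Net: 1 zero(s) − 2 pole(s) → -20 dB/decade.

-20 dB/decade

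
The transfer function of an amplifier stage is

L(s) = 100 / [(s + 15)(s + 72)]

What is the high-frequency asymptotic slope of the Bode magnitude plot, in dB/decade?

Each pole contributes −20 dB/decade at high frequency; each zero contributes +20 dB/decade.
Net: 0 zero(s) − 2 pole(s) → -40 dB/decade.

-40 dB/decade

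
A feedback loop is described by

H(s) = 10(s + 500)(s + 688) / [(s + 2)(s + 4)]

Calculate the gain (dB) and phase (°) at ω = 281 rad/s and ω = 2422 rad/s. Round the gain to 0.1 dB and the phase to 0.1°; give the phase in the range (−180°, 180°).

At s = jω = j281:
zero (s+500): 500 + j281 → |·| = √(500²+281²) = √328961 ≈ 573.55, ∠ = arctan(281/500) ≈ 29.34°
zero (s+688): 688 + j281 → |·| = √(688²+281²) = √552305 ≈ 743.17, ∠ = arctan(281/688) ≈ 22.22°
pole (s+2): 2 + j281 → |·| = √(2²+281²) = √78965 ≈ 281.01, ∠ = arctan(281/2) ≈ 89.59°
pole (s+4): 4 + j281 → |·| = √(4²+281²) = √78977 ≈ 281.03, ∠ = arctan(281/4) ≈ 89.18°
|H| = 10 · 4.2625e+05 / 78972 ≈ 53.975
Gain = 20 log₁₀(53.975) ≈ 34.64 dB
∠H = 51.56° − 178.77° = -127.21°

At s = jω = j2422:
zero (s+500): 500 + j2422 → |·| = √(500²+2422²) = √6116084 ≈ 2473.1, ∠ = arctan(2422/500) ≈ 78.34°
zero (s+688): 688 + j2422 → |·| = √(688²+2422²) = √6339428 ≈ 2517.8, ∠ = arctan(2422/688) ≈ 74.14°
pole (s+2): 2 + j2422 → |·| = √(2²+2422²) = √5866088 ≈ 2422, ∠ = arctan(2422/2) ≈ 89.95°
pole (s+4): 4 + j2422 → |·| = √(4²+2422²) = √5866100 ≈ 2422, ∠ = arctan(2422/4) ≈ 89.91°
|H| = 10 · 6.2268e+06 / 5.8661e+06 ≈ 10.615
Gain = 20 log₁₀(10.615) ≈ 20.52 dB
∠H = 152.48° − 179.86° = -27.38°

ω = 281: 34.6 dB, -127.2°; ω = 2422: 20.5 dB, -27.4°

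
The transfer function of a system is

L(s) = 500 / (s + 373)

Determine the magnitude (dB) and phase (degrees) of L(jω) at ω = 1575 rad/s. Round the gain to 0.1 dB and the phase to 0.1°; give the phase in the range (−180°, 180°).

Substitute s = j1575:
Numerator: 500 = 500 + j0
Denominator: (j1575) + 373 = 373 + j1575
|N| = √(500² + 0²) ≈ 500, ∠N ≈ 0.00°
|D| = √(373² + 1575²) ≈ 1618.6, ∠D ≈ 76.68°
|L| = 500 / 1618.6 ≈ 0.30891
Gain = 20 log₁₀(0.30891) ≈ -10.20 dB
∠L = 0.00° − 76.68° = -76.68°

-10.2 dB, -76.7°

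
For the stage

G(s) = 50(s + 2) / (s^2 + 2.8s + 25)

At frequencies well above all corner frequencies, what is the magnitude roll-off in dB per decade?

Each pole contributes −20 dB/decade at high frequency; each zero contributes +20 dB/decade.
Net: 1 zero(s) − 2 pole(s) → -20 dB/decade.

-20 dB/decade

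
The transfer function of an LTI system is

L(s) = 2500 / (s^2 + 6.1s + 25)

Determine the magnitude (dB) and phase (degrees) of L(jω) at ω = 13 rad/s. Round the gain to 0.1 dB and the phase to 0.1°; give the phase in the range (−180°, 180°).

23.6 dB, -151.2°

At s = jω = j13:
quadratic: (j13)² + 6.1·j13 + 25 = -144 + j79.3 → |·| ≈ 164.39, ∠ ≈ 151.16°
|L| = 2500 / 164.39 ≈ 15.208
Gain = 20 log₁₀(15.208) ≈ 23.64 dB
∠L = 0.00° − 151.16° = -151.16°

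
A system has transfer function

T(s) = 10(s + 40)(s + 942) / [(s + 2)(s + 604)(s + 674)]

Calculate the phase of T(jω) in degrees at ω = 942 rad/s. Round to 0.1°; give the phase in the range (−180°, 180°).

At s = jω = j942:
zero (s+40): 40 + j942 → |·| = √(40²+942²) = √888964 ≈ 942.85, ∠ = arctan(942/40) ≈ 87.57°
zero (s+942): 942 + j942 → |·| = √(942²+942²) = √1774728 ≈ 1332.2, ∠ = arctan(942/942) ≈ 45.00°
pole (s+2): 2 + j942 → |·| = √(2²+942²) = √887368 ≈ 942, ∠ = arctan(942/2) ≈ 89.88°
pole (s+604): 604 + j942 → |·| = √(604²+942²) = √1252180 ≈ 1119, ∠ = arctan(942/604) ≈ 57.33°
pole (s+674): 674 + j942 → |·| = √(674²+942²) = √1341640 ≈ 1158.3, ∠ = arctan(942/674) ≈ 54.42°
∠T = 132.57° − 201.63° = -69.06°

-69.1°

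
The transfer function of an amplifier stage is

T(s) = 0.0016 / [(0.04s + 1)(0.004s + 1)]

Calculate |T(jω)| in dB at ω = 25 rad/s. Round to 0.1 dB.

At ω = 25 rad/s:
pole (1 + j25·0.04) = 1 + j1 → |·| ≈ 1.4142, ∠ ≈ 45.00°
pole (1 + j25·0.004) = 1 + j0.1 → |·| ≈ 1.005, ∠ ≈ 5.71°
|T| = 0.0016 · 1 / (1.4142 · 1.005) ≈ 0.0011258
Gain = 20 log₁₀(0.0011258) ≈ -58.97 dB

-59.0 dB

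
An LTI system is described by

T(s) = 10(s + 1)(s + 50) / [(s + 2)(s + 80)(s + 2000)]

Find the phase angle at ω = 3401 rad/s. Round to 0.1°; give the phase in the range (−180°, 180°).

At s = jω = j3401:
zero (s+1): 1 + j3401 → |·| = √(1²+3401²) = √11566802 ≈ 3401, ∠ = arctan(3401/1) ≈ 89.98°
zero (s+50): 50 + j3401 → |·| = √(50²+3401²) = √11569301 ≈ 3401.4, ∠ = arctan(3401/50) ≈ 89.16°
pole (s+2): 2 + j3401 → |·| = √(2²+3401²) = √11566805 ≈ 3401, ∠ = arctan(3401/2) ≈ 89.97°
pole (s+80): 80 + j3401 → |·| = √(80²+3401²) = √11573201 ≈ 3401.9, ∠ = arctan(3401/80) ≈ 88.65°
pole (s+2000): 2000 + j3401 → |·| = √(2000²+3401²) = √15566801 ≈ 3945.5, ∠ = arctan(3401/2000) ≈ 59.54°
∠T = 179.14° − 238.16° = -59.02°

-59.0°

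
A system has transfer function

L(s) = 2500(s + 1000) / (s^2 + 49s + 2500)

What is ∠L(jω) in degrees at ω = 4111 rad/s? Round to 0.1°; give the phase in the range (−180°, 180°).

-103.0°

At s = jω = j4111:
zero (s+1000): 1000 + j4111 → |·| = √(1000²+4111²) = √17900321 ≈ 4230.9, ∠ = arctan(4111/1000) ≈ 76.33°
quadratic: (j4111)² + 49·j4111 + 2500 = -16897821 + j201439 → |·| ≈ 1.6899e+07, ∠ ≈ 179.32°
∠L = 76.33° − 179.32° = -102.99°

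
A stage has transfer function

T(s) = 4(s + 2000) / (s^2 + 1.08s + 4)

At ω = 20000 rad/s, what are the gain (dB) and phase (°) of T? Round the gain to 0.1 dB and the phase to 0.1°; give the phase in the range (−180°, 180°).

-73.9 dB, -95.7°

At s = jω = j20000:
zero (s+2000): 2000 + j20000 → |·| = √(2000²+20000²) = √404000000 ≈ 20100, ∠ = arctan(20000/2000) ≈ 84.29°
quadratic: (j20000)² + 1.08·j20000 + 4 = -399999996 + j21600 → |·| ≈ 4e+08, ∠ ≈ 180.00°
|T| = 4 · 20100 / 4e+08 ≈ 0.000201
Gain = 20 log₁₀(0.000201) ≈ -73.94 dB
∠T = 84.29° − 180.00° = -95.71°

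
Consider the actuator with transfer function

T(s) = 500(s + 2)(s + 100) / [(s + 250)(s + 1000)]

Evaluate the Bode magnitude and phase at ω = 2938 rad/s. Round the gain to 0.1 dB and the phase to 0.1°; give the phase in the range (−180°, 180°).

At s = jω = j2938:
zero (s+2): 2 + j2938 → |·| = √(2²+2938²) = √8631848 ≈ 2938, ∠ = arctan(2938/2) ≈ 89.96°
zero (s+100): 100 + j2938 → |·| = √(100²+2938²) = √8641844 ≈ 2939.7, ∠ = arctan(2938/100) ≈ 88.05°
pole (s+250): 250 + j2938 → |·| = √(250²+2938²) = √8694344 ≈ 2948.6, ∠ = arctan(2938/250) ≈ 85.14°
pole (s+1000): 1000 + j2938 → |·| = √(1000²+2938²) = √9631844 ≈ 3103.5, ∠ = arctan(2938/1000) ≈ 71.20°
|T| = 500 · 8.6368e+06 / 9.151e+06 ≈ 471.9
Gain = 20 log₁₀(471.9) ≈ 53.48 dB
∠T = 178.01° − 156.34° = 21.67°

53.5 dB, 21.7°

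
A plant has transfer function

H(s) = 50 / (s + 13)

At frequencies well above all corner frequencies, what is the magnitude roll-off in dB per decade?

Each pole contributes −20 dB/decade at high frequency; each zero contributes +20 dB/decade.
Net: 0 zero(s) − 1 pole(s) → -20 dB/decade.

-20 dB/decade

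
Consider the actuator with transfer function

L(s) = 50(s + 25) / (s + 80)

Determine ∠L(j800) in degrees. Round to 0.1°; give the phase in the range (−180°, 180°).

At s = jω = j800:
zero (s+25): 25 + j800 → |·| = √(25²+800²) = √640625 ≈ 800.39, ∠ = arctan(800/25) ≈ 88.21°
pole (s+80): 80 + j800 → |·| = √(80²+800²) = √646400 ≈ 803.99, ∠ = arctan(800/80) ≈ 84.29°
∠L = 88.21° − 84.29° = 3.92°

3.9°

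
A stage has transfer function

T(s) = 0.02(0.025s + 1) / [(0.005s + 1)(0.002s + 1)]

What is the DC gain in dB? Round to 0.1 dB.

-34.0 dB

T(0) = 0.02 · 1 / 1 = 0.02
20 log₁₀(0.02) ≈ -33.98 dB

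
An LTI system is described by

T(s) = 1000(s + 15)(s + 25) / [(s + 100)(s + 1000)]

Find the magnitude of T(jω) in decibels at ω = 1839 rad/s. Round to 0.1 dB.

At s = jω = j1839:
zero (s+15): 15 + j1839 → |·| = √(15²+1839²) = √3382146 ≈ 1839.1, ∠ = arctan(1839/15) ≈ 89.53°
zero (s+25): 25 + j1839 → |·| = √(25²+1839²) = √3382546 ≈ 1839.2, ∠ = arctan(1839/25) ≈ 89.22°
pole (s+100): 100 + j1839 → |·| = √(100²+1839²) = √3391921 ≈ 1841.7, ∠ = arctan(1839/100) ≈ 86.89°
pole (s+1000): 1000 + j1839 → |·| = √(1000²+1839²) = √4381921 ≈ 2093.3, ∠ = arctan(1839/1000) ≈ 61.46°
|T| = 1000 · 3.3825e+06 / 3.8552e+06 ≈ 877.39
Gain = 20 log₁₀(877.39) ≈ 58.86 dB

58.9 dB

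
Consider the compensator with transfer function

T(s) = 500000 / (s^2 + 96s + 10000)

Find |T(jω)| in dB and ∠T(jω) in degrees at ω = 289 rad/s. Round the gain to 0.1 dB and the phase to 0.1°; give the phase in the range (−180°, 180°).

16.1 dB, -159.3°

At s = jω = j289:
quadratic: (j289)² + 96·j289 + 10000 = -73521 + j27744 → |·| ≈ 78582, ∠ ≈ 159.33°
|T| = 500000 / 78582 ≈ 6.3628
Gain = 20 log₁₀(6.3628) ≈ 16.07 dB
∠T = 0.00° − 159.33° = -159.33°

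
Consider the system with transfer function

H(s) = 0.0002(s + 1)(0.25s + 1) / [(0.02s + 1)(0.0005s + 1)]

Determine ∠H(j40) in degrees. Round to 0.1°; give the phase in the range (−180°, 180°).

133.1°

At ω = 40 rad/s:
zero (1 + j40·1) = 1 + j40 → |·| ≈ 40.012, ∠ ≈ 88.57°
zero (1 + j40·0.25) = 1 + j10 → |·| ≈ 10.05, ∠ ≈ 84.29°
pole (1 + j40·0.02) = 1 + j0.8 → |·| ≈ 1.2806, ∠ ≈ 38.66°
pole (1 + j40·0.0005) = 1 + j0.02 → |·| ≈ 1.0002, ∠ ≈ 1.15°
∠H = (88.57° + 84.29°) − (38.66° + 1.15°) = 133.05°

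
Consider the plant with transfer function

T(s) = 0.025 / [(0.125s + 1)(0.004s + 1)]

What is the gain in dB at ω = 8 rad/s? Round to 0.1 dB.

At ω = 8 rad/s:
pole (1 + j8·0.125) = 1 + j1 → |·| ≈ 1.4142, ∠ ≈ 45.00°
pole (1 + j8·0.004) = 1 + j0.032 → |·| ≈ 1.0005, ∠ ≈ 1.83°
|T| = 0.025 · 1 / (1.4142 · 1.0005) ≈ 0.017669
Gain = 20 log₁₀(0.017669) ≈ -35.06 dB

-35.1 dB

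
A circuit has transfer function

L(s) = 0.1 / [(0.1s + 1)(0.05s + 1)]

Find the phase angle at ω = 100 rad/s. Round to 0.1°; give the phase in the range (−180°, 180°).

At ω = 100 rad/s:
pole (1 + j100·0.1) = 1 + j10 → |·| ≈ 10.05, ∠ ≈ 84.29°
pole (1 + j100·0.05) = 1 + j5 → |·| ≈ 5.099, ∠ ≈ 78.69°
∠L = (0°) − (84.29° + 78.69°) = -162.98°

-163.0°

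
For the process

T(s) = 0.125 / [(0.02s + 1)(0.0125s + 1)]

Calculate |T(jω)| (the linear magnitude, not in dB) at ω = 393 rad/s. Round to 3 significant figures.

0.00315

At ω = 393 rad/s:
pole (1 + j393·0.02) = 1 + j7.86 → |·| ≈ 7.9234, ∠ ≈ 82.75°
pole (1 + j393·0.0125) = 1 + j4.9125 → |·| ≈ 5.0132, ∠ ≈ 78.49°
|T| = 0.125 · 1 / (7.9234 · 5.0132) ≈ 0.0031469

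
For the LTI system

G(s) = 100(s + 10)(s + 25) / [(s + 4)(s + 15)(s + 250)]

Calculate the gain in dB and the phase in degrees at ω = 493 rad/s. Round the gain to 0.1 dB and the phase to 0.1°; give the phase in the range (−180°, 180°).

At s = jω = j493:
zero (s+10): 10 + j493 → |·| = √(10²+493²) = √243149 ≈ 493.1, ∠ = arctan(493/10) ≈ 88.84°
zero (s+25): 25 + j493 → |·| = √(25²+493²) = √243674 ≈ 493.63, ∠ = arctan(493/25) ≈ 87.10°
pole (s+4): 4 + j493 → |·| = √(4²+493²) = √243065 ≈ 493.02, ∠ = arctan(493/4) ≈ 89.54°
pole (s+15): 15 + j493 → |·| = √(15²+493²) = √243274 ≈ 493.23, ∠ = arctan(493/15) ≈ 88.26°
pole (s+250): 250 + j493 → |·| = √(250²+493²) = √305549 ≈ 552.76, ∠ = arctan(493/250) ≈ 63.11°
|G| = 100 · 2.4341e+05 / 1.3442e+08 ≈ 0.18108
Gain = 20 log₁₀(0.18108) ≈ -14.84 dB
∠G = 175.94° − 240.91° = -64.97°

-14.8 dB, -65.0°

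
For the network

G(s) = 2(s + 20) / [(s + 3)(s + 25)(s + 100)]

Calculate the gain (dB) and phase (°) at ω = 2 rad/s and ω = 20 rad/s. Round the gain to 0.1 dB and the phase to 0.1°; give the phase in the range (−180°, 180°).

At s = jω = j2:
zero (s+20): 20 + j2 → |·| = √(20²+2²) = √404 ≈ 20.1, ∠ = arctan(2/20) ≈ 5.71°
pole (s+3): 3 + j2 → |·| = √(3²+2²) = √13 ≈ 3.6056, ∠ = arctan(2/3) ≈ 33.69°
pole (s+25): 25 + j2 → |·| = √(25²+2²) = √629 ≈ 25.08, ∠ = arctan(2/25) ≈ 4.57°
pole (s+100): 100 + j2 → |·| = √(100²+2²) = √10004 ≈ 100.02, ∠ = arctan(2/100) ≈ 1.15°
|G| = 2 · 20.1 / 9044.7 ≈ 0.0044446
Gain = 20 log₁₀(0.0044446) ≈ -47.04 dB
∠G = 5.71° − 39.41° = -33.70°

At s = jω = j20:
zero (s+20): 20 + j20 → |·| = √(20²+20²) = √800 ≈ 28.284, ∠ = arctan(20/20) ≈ 45.00°
pole (s+3): 3 + j20 → |·| = √(3²+20²) = √409 ≈ 20.224, ∠ = arctan(20/3) ≈ 81.47°
pole (s+25): 25 + j20 → |·| = √(25²+20²) = √1025 ≈ 32.016, ∠ = arctan(20/25) ≈ 38.66°
pole (s+100): 100 + j20 → |·| = √(100²+20²) = √10400 ≈ 101.98, ∠ = arctan(20/100) ≈ 11.31°
|G| = 2 · 28.284 / 66031 ≈ 0.00085669
Gain = 20 log₁₀(0.00085669) ≈ -61.34 dB
∠G = 45.00° − 131.44° = -86.44°

ω = 2: -47.0 dB, -33.7°; ω = 20: -61.3 dB, -86.4°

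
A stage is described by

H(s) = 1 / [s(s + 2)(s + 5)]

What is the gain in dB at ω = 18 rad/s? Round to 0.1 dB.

-75.7 dB

At s = jω = j18:
pole (s+2): 2 + j18 → |·| = √(2²+18²) = √328 ≈ 18.111, ∠ = arctan(18/2) ≈ 83.66°
pole (s+5): 5 + j18 → |·| = √(5²+18²) = √349 ≈ 18.682, ∠ = arctan(18/5) ≈ 74.48°
pole at origin: |s| = 18, ∠ = 90.00° (in denominator)
|H| = 1 / 6090.3 ≈ 0.0001642
Gain = 20 log₁₀(0.0001642) ≈ -75.69 dB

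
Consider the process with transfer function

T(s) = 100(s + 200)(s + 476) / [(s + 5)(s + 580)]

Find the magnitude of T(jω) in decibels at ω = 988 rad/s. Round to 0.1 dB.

39.8 dB

At s = jω = j988:
zero (s+200): 200 + j988 → |·| = √(200²+988²) = √1016144 ≈ 1008, ∠ = arctan(988/200) ≈ 78.56°
zero (s+476): 476 + j988 → |·| = √(476²+988²) = √1202720 ≈ 1096.7, ∠ = arctan(988/476) ≈ 64.28°
pole (s+5): 5 + j988 → |·| = √(5²+988²) = √976169 ≈ 988.01, ∠ = arctan(988/5) ≈ 89.71°
pole (s+580): 580 + j988 → |·| = √(580²+988²) = √1312544 ≈ 1145.7, ∠ = arctan(988/580) ≈ 59.59°
|T| = 100 · 1.1055e+06 / 1.132e+06 ≈ 97.659
Gain = 20 log₁₀(97.659) ≈ 39.79 dB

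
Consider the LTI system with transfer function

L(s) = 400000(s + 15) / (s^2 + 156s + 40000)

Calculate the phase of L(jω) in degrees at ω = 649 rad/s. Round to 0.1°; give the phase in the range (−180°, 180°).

-76.5°

At s = jω = j649:
zero (s+15): 15 + j649 → |·| = √(15²+649²) = √421426 ≈ 649.17, ∠ = arctan(649/15) ≈ 88.68°
quadratic: (j649)² + 156·j649 + 40000 = -381201 + j101244 → |·| ≈ 3.9442e+05, ∠ ≈ 165.13°
∠L = 88.68° − 165.13° = -76.45°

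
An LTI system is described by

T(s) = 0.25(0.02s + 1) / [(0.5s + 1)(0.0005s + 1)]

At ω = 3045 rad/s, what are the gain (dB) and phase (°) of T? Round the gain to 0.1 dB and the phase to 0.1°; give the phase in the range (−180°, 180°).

-45.2 dB, -57.6°

At ω = 3045 rad/s:
zero (1 + j3045·0.02) = 1 + j60.9 → |·| ≈ 60.908, ∠ ≈ 89.06°
pole (1 + j3045·0.5) = 1 + j1522.5 → |·| ≈ 1522.5, ∠ ≈ 89.96°
pole (1 + j3045·0.0005) = 1 + j1.5225 → |·| ≈ 1.8215, ∠ ≈ 56.70°
|T| = 0.25 · 60.908 / (1522.5 · 1.8215) ≈ 0.0054907
Gain = 20 log₁₀(0.0054907) ≈ -45.21 dB
∠T = (89.06°) − (89.96° + 56.70°) = -57.60°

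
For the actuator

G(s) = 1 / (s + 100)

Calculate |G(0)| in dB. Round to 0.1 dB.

G(0) = 1 / (100) = 0.01
20 log₁₀(0.01) ≈ -40.00 dB

-40.0 dB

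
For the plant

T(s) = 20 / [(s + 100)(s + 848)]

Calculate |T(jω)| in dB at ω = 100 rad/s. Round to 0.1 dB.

At s = jω = j100:
pole (s+100): 100 + j100 → |·| = √(100²+100²) = √20000 ≈ 141.42, ∠ = arctan(100/100) ≈ 45.00°
pole (s+848): 848 + j100 → |·| = √(848²+100²) = √729104 ≈ 853.88, ∠ = arctan(100/848) ≈ 6.73°
|T| = 20 / 1.2076e+05 ≈ 0.00016562
Gain = 20 log₁₀(0.00016562) ≈ -75.62 dB

-75.6 dB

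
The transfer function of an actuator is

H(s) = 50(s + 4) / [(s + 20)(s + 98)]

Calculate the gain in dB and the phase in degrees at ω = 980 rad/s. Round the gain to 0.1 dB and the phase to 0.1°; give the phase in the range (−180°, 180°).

At s = jω = j980:
zero (s+4): 4 + j980 → |·| = √(4²+980²) = √960416 ≈ 980.01, ∠ = arctan(980/4) ≈ 89.77°
pole (s+20): 20 + j980 → |·| = √(20²+980²) = √960800 ≈ 980.2, ∠ = arctan(980/20) ≈ 88.83°
pole (s+98): 98 + j980 → |·| = √(98²+980²) = √970004 ≈ 984.89, ∠ = arctan(980/98) ≈ 84.29°
|H| = 50 · 980.01 / 9.6539e+05 ≈ 0.050757
Gain = 20 log₁₀(0.050757) ≈ -25.89 dB
∠H = 89.77° − 173.12° = -83.35°

-25.9 dB, -83.4°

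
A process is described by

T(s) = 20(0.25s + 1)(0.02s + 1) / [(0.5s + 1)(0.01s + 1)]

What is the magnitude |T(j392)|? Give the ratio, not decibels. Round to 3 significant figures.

19.5

At ω = 392 rad/s:
zero (1 + j392·0.25) = 1 + j98 → |·| ≈ 98.005, ∠ ≈ 89.42°
zero (1 + j392·0.02) = 1 + j7.84 → |·| ≈ 7.9035, ∠ ≈ 82.73°
pole (1 + j392·0.5) = 1 + j196 → |·| ≈ 196, ∠ ≈ 89.71°
pole (1 + j392·0.01) = 1 + j3.92 → |·| ≈ 4.0455, ∠ ≈ 75.69°
|T| = 20 · 98.005 · 7.9035 / (196 · 4.0455) ≈ 19.538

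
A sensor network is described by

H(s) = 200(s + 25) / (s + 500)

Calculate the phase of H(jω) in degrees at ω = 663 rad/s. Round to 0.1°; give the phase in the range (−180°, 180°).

34.9°

At s = jω = j663:
zero (s+25): 25 + j663 → |·| = √(25²+663²) = √440194 ≈ 663.47, ∠ = arctan(663/25) ≈ 87.84°
pole (s+500): 500 + j663 → |·| = √(500²+663²) = √689569 ≈ 830.4, ∠ = arctan(663/500) ≈ 52.98°
∠H = 87.84° − 52.98° = 34.86°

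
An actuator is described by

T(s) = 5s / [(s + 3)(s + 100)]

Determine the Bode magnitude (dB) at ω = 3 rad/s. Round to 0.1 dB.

-29.0 dB

At s = jω = j3:
zero at origin: s = j3 → |·| = 3, ∠ = 90.00°
pole (s+3): 3 + j3 → |·| = √(3²+3²) = √18 ≈ 4.2426, ∠ = arctan(3/3) ≈ 45.00°
pole (s+100): 100 + j3 → |·| = √(100²+3²) = √10009 ≈ 100.04, ∠ = arctan(3/100) ≈ 1.72°
|T| = 5 · 3 / 424.43 ≈ 0.035342
Gain = 20 log₁₀(0.035342) ≈ -29.03 dB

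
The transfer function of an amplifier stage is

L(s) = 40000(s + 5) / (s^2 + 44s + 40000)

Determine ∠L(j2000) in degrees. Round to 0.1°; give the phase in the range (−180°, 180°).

-88.9°

At s = jω = j2000:
zero (s+5): 5 + j2000 → |·| = √(5²+2000²) = √4000025 ≈ 2000, ∠ = arctan(2000/5) ≈ 89.86°
quadratic: (j2000)² + 44·j2000 + 40000 = -3960000 + j88000 → |·| ≈ 3.961e+06, ∠ ≈ 178.73°
∠L = 89.86° − 178.73° = -88.87°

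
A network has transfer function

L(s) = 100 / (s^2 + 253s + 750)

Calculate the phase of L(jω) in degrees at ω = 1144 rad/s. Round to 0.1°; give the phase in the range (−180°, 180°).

-167.5°

Substitute s = j1144:
Numerator: 100 = 100 + j0
Denominator: (j1144)^2 + 253(j1144) + 750 = -1307986 + j289432
|N| = √(100² + 0²) ≈ 100, ∠N ≈ 0.00°
|D| = √(1307986² + 289432²) ≈ 1.3396e+06, ∠D ≈ 167.52°
∠L = 0.00° − 167.52° = -167.52°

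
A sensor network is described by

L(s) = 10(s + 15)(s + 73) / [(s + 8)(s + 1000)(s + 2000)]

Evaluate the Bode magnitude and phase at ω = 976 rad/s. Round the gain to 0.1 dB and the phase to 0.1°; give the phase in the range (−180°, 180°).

-50.0 dB, 15.0°

At s = jω = j976:
zero (s+15): 15 + j976 → |·| = √(15²+976²) = √952801 ≈ 976.12, ∠ = arctan(976/15) ≈ 89.12°
zero (s+73): 73 + j976 → |·| = √(73²+976²) = √957905 ≈ 978.73, ∠ = arctan(976/73) ≈ 85.72°
pole (s+8): 8 + j976 → |·| = √(8²+976²) = √952640 ≈ 976.03, ∠ = arctan(976/8) ≈ 89.53°
pole (s+1000): 1000 + j976 → |·| = √(1000²+976²) = √1952576 ≈ 1397.3, ∠ = arctan(976/1000) ≈ 44.30°
pole (s+2000): 2000 + j976 → |·| = √(2000²+976²) = √4952576 ≈ 2225.4, ∠ = arctan(976/2000) ≈ 26.01°
|L| = 10 · 9.5536e+05 / 3.035e+09 ≈ 0.0031478
Gain = 20 log₁₀(0.0031478) ≈ -50.04 dB
∠L = 174.84° − 159.84° = 15.00°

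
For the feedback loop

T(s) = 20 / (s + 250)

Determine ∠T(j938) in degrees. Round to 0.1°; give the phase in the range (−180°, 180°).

-75.1°

At s = jω = j938:
pole (s+250): 250 + j938 → |·| = √(250²+938²) = √942344 ≈ 970.74, ∠ = arctan(938/250) ≈ 75.08°
∠T = 0.00° − 75.08° = -75.08°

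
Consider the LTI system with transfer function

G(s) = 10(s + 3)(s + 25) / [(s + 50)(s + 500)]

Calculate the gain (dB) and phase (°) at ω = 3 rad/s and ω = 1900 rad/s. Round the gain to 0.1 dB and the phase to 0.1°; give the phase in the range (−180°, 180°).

ω = 3: -27.4 dB, 48.1°; ω = 1900: 19.7 dB, 15.4°

At s = jω = j3:
zero (s+3): 3 + j3 → |·| = √(3²+3²) = √18 ≈ 4.2426, ∠ = arctan(3/3) ≈ 45.00°
zero (s+25): 25 + j3 → |·| = √(25²+3²) = √634 ≈ 25.179, ∠ = arctan(3/25) ≈ 6.84°
pole (s+50): 50 + j3 → |·| = √(50²+3²) = √2509 ≈ 50.09, ∠ = arctan(3/50) ≈ 3.43°
pole (s+500): 500 + j3 → |·| = √(500²+3²) = √250009 ≈ 500.01, ∠ = arctan(3/500) ≈ 0.34°
|G| = 10 · 106.82 / 25046 ≈ 0.04265
Gain = 20 log₁₀(0.04265) ≈ -27.40 dB
∠G = 51.84° − 3.77° = 48.07°

At s = jω = j1900:
zero (s+3): 3 + j1900 → |·| = √(3²+1900²) = √3610009 ≈ 1900, ∠ = arctan(1900/3) ≈ 89.91°
zero (s+25): 25 + j1900 → |·| = √(25²+1900²) = √3610625 ≈ 1900.2, ∠ = arctan(1900/25) ≈ 89.25°
pole (s+50): 50 + j1900 → |·| = √(50²+1900²) = √3612500 ≈ 1900.7, ∠ = arctan(1900/50) ≈ 88.49°
pole (s+500): 500 + j1900 → |·| = √(500²+1900²) = √3860000 ≈ 1964.7, ∠ = arctan(1900/500) ≈ 75.26°
|G| = 10 · 3.6104e+06 / 3.7343e+06 ≈ 9.6682
Gain = 20 log₁₀(9.6682) ≈ 19.71 dB
∠G = 179.16° − 163.75° = 15.41°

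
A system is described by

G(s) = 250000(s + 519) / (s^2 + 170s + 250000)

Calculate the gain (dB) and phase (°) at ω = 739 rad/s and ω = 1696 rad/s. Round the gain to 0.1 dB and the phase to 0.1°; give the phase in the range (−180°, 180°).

At s = jω = j739:
zero (s+519): 519 + j739 → |·| = √(519²+739²) = √815482 ≈ 903.04, ∠ = arctan(739/519) ≈ 54.92°
quadratic: (j739)² + 170·j739 + 250000 = -296121 + j125630 → |·| ≈ 3.2167e+05, ∠ ≈ 157.01°
|G| = 250000 · 903.04 / 3.2167e+05 ≈ 701.84
Gain = 20 log₁₀(701.84) ≈ 56.92 dB
∠G = 54.92° − 157.01° = -102.09°

At s = jω = j1696:
zero (s+519): 519 + j1696 → |·| = √(519²+1696²) = √3145777 ≈ 1773.6, ∠ = arctan(1696/519) ≈ 72.99°
quadratic: (j1696)² + 170·j1696 + 250000 = -2626416 + j288320 → |·| ≈ 2.6422e+06, ∠ ≈ 173.74°
|G| = 250000 · 1773.6 / 2.6422e+06 ≈ 167.81
Gain = 20 log₁₀(167.81) ≈ 44.50 dB
∠G = 72.99° − 173.74° = -100.75°

ω = 739: 56.9 dB, -102.1°; ω = 1696: 44.5 dB, -100.8°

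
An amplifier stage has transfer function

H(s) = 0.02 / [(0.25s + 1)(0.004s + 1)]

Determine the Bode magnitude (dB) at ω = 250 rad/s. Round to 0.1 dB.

-72.9 dB

At ω = 250 rad/s:
pole (1 + j250·0.25) = 1 + j62.5 → |·| ≈ 62.508, ∠ ≈ 89.08°
pole (1 + j250·0.004) = 1 + j1 → |·| ≈ 1.4142, ∠ ≈ 45.00°
|H| = 0.02 · 1 / (62.508 · 1.4142) ≈ 0.00022625
Gain = 20 log₁₀(0.00022625) ≈ -72.91 dB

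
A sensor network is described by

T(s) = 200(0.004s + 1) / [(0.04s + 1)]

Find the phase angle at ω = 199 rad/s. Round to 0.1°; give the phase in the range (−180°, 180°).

At ω = 199 rad/s:
zero (1 + j199·0.004) = 1 + j0.796 → |·| ≈ 1.2781, ∠ ≈ 38.52°
pole (1 + j199·0.04) = 1 + j7.96 → |·| ≈ 8.0226, ∠ ≈ 82.84°
∠T = (38.52°) − (82.84°) = -44.32°

-44.3°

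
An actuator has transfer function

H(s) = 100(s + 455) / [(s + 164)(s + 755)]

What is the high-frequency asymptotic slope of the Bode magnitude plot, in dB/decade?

-20 dB/decade

Each pole contributes −20 dB/decade at high frequency; each zero contributes +20 dB/decade.
Net: 1 zero(s) − 2 pole(s) → -20 dB/decade.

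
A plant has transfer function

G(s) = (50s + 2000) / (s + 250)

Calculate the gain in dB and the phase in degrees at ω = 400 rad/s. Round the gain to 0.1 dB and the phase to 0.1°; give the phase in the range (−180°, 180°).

32.6 dB, 26.3°

Substitute s = j400:
Numerator: 50(j400) + 2000 = 2000 + j20000
Denominator: (j400) + 250 = 250 + j400
|N| = √(2000² + 20000²) ≈ 20100, ∠N ≈ 84.29°
|D| = √(250² + 400²) ≈ 471.7, ∠D ≈ 57.99°
|G| = 20100 / 471.7 ≈ 42.612
Gain = 20 log₁₀(42.612) ≈ 32.59 dB
∠G = 84.29° − 57.99° = 26.30°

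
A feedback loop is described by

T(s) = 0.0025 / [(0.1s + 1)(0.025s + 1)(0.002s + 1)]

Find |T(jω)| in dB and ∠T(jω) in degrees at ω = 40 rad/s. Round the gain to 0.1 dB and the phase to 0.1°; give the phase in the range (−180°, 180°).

At ω = 40 rad/s:
pole (1 + j40·0.1) = 1 + j4 → |·| ≈ 4.1231, ∠ ≈ 75.96°
pole (1 + j40·0.025) = 1 + j1 → |·| ≈ 1.4142, ∠ ≈ 45.00°
pole (1 + j40·0.002) = 1 + j0.08 → |·| ≈ 1.0032, ∠ ≈ 4.57°
|T| = 0.0025 · 1 / (4.1231 · 1.4142 · 1.0032) ≈ 0.00042738
Gain = 20 log₁₀(0.00042738) ≈ -67.38 dB
∠T = (0°) − (75.96° + 45.00° + 4.57°) = -125.53°

-67.4 dB, -125.5°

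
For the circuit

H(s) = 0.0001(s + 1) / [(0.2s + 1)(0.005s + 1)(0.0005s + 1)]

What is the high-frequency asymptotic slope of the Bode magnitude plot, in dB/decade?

-40 dB/decade

Each pole contributes −20 dB/decade at high frequency; each zero contributes +20 dB/decade.
Net: 1 zero(s) − 3 pole(s) → -40 dB/decade.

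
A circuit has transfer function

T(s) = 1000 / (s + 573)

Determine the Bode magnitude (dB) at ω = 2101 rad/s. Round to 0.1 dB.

-6.8 dB

At s = jω = j2101:
pole (s+573): 573 + j2101 → |·| = √(573²+2101²) = √4742530 ≈ 2177.7, ∠ = arctan(2101/573) ≈ 74.74°
|T| = 1000 / 2177.7 ≈ 0.4592
Gain = 20 log₁₀(0.4592) ≈ -6.76 dB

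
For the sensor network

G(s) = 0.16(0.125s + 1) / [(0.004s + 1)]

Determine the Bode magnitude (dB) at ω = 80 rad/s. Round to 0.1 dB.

At ω = 80 rad/s:
zero (1 + j80·0.125) = 1 + j10 → |·| ≈ 10.05, ∠ ≈ 84.29°
pole (1 + j80·0.004) = 1 + j0.32 → |·| ≈ 1.05, ∠ ≈ 17.74°
|G| = 0.16 · 10.05 / (1.05) ≈ 1.5314
Gain = 20 log₁₀(1.5314) ≈ 3.70 dB

3.7 dB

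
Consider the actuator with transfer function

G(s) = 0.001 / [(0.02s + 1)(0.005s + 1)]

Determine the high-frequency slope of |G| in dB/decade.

Each pole contributes −20 dB/decade at high frequency; each zero contributes +20 dB/decade.
Net: 0 zero(s) − 2 pole(s) → -40 dB/decade.

-40 dB/decade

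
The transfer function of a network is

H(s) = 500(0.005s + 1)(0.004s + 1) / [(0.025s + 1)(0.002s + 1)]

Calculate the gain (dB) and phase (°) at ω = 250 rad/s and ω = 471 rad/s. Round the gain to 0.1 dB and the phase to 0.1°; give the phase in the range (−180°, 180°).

ω = 250: 44.1 dB, -11.1°; ω = 471: 44.5 dB, 0.6°

At ω = 250 rad/s:
zero (1 + j250·0.005) = 1 + j1.25 → |·| ≈ 1.6008, ∠ ≈ 51.34°
zero (1 + j250·0.004) = 1 + j1 → |·| ≈ 1.4142, ∠ ≈ 45.00°
pole (1 + j250·0.025) = 1 + j6.25 → |·| ≈ 6.3295, ∠ ≈ 80.91°
pole (1 + j250·0.002) = 1 + j0.5 → |·| ≈ 1.118, ∠ ≈ 26.57°
|H| = 500 · 1.6008 · 1.4142 / (6.3295 · 1.118) ≈ 159.96
Gain = 20 log₁₀(159.96) ≈ 44.08 dB
∠H = (51.34° + 45.00°) − (80.91° + 26.57°) = -11.14°

At ω = 471 rad/s:
zero (1 + j471·0.005) = 1 + j2.355 → |·| ≈ 2.5585, ∠ ≈ 66.99°
zero (1 + j471·0.004) = 1 + j1.884 → |·| ≈ 2.1329, ∠ ≈ 62.04°
pole (1 + j471·0.025) = 1 + j11.775 → |·| ≈ 11.817, ∠ ≈ 85.15°
pole (1 + j471·0.002) = 1 + j0.942 → |·| ≈ 1.3738, ∠ ≈ 43.29°
|H| = 500 · 2.5585 · 2.1329 / (11.817 · 1.3738) ≈ 168.07
Gain = 20 log₁₀(168.07) ≈ 44.51 dB
∠H = (66.99° + 62.04°) − (85.15° + 43.29°) = 0.59°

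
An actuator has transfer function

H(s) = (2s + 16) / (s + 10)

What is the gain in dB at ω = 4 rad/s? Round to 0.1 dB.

Substitute s = j4:
Numerator: 2(j4) + 16 = 16 + j8
Denominator: (j4) + 10 = 10 + j4
|N| = √(16² + 8²) ≈ 17.889, ∠N ≈ 26.57°
|D| = √(10² + 4²) ≈ 10.77, ∠D ≈ 21.80°
|H| = 17.889 / 10.77 ≈ 1.661
Gain = 20 log₁₀(1.661) ≈ 4.41 dB

4.4 dB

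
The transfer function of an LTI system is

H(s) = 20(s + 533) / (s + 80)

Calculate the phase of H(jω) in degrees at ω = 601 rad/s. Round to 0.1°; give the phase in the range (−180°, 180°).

-34.0°

At s = jω = j601:
zero (s+533): 533 + j601 → |·| = √(533²+601²) = √645290 ≈ 803.3, ∠ = arctan(601/533) ≈ 48.43°
pole (s+80): 80 + j601 → |·| = √(80²+601²) = √367601 ≈ 606.3, ∠ = arctan(601/80) ≈ 82.42°
∠H = 48.43° − 82.42° = -33.99°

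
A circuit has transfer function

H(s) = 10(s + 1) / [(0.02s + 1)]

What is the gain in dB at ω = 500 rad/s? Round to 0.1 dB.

At ω = 500 rad/s:
zero (1 + j500·1) = 1 + j500 → |·| ≈ 500, ∠ ≈ 89.89°
pole (1 + j500·0.02) = 1 + j10 → |·| ≈ 10.05, ∠ ≈ 84.29°
|H| = 10 · 500 / (10.05) ≈ 497.51
Gain = 20 log₁₀(497.51) ≈ 53.94 dB

53.9 dB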